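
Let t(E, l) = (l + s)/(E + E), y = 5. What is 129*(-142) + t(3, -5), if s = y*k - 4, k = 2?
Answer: -109907/6 ≈ -18318.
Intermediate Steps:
s = 6 (s = 5*2 - 4 = 10 - 4 = 6)
t(E, l) = (6 + l)/(2*E) (t(E, l) = (l + 6)/(E + E) = (6 + l)/((2*E)) = (6 + l)*(1/(2*E)) = (6 + l)/(2*E))
129*(-142) + t(3, -5) = 129*(-142) + (½)*(6 - 5)/3 = -18318 + (½)*(⅓)*1 = -18318 + ⅙ = -109907/6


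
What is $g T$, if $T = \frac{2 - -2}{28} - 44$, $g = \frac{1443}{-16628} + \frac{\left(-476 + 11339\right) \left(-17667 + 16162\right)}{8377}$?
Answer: $\frac{83461076436117}{975049292} \approx 85597.0$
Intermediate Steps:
$g = - \frac{271860183831}{139292756}$ ($g = 1443 \left(- \frac{1}{16628}\right) + 10863 \left(-1505\right) \frac{1}{8377} = - \frac{1443}{16628} - \frac{16348815}{8377} = - \frac{271860183831}{139292756} \approx -1951.7$)
$T = - \frac{307}{7}$ ($T = \left(2 + 2\right) \frac{1}{28} - 44 = 4 \cdot \frac{1}{28} - 44 = \frac{1}{7} - 44 = - \frac{307}{7} \approx -43.857$)
$g T = \left(- \frac{271860183831}{139292756}\right) \left(- \frac{307}{7}\right) = \frac{83461076436117}{975049292}$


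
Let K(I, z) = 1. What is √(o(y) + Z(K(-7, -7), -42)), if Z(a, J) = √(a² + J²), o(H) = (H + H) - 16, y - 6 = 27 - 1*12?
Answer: √(26 + √1765) ≈ 8.2469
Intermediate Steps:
y = 21 (y = 6 + (27 - 1*12) = 6 + (27 - 12) = 6 + 15 = 21)
o(H) = -16 + 2*H (o(H) = 2*H - 16 = -16 + 2*H)
Z(a, J) = √(J² + a²)
√(o(y) + Z(K(-7, -7), -42)) = √((-16 + 2*21) + √((-42)² + 1²)) = √((-16 + 42) + √(1764 + 1)) = √(26 + √1765)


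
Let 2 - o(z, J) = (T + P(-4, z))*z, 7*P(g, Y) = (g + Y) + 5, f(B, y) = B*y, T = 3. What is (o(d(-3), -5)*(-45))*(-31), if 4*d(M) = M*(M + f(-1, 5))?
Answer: -30690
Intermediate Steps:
P(g, Y) = 5/7 + Y/7 + g/7 (P(g, Y) = ((g + Y) + 5)/7 = ((Y + g) + 5)/7 = (5 + Y + g)/7 = 5/7 + Y/7 + g/7)
d(M) = M*(-5 + M)/4 (d(M) = (M*(M - 1*5))/4 = (M*(M - 5))/4 = (M*(-5 + M))/4 = M*(-5 + M)/4)
o(z, J) = 2 - z*(22/7 + z/7) (o(z, J) = 2 - (3 + (5/7 + z/7 + (1/7)*(-4)))*z = 2 - (3 + (5/7 + z/7 - 4/7))*z = 2 - (3 + (1/7 + z/7))*z = 2 - (22/7 + z/7)*z = 2 - z*(22/7 + z/7))
(o(d(-3), -5)*(-45))*(-31) = ((2 - 11*(-3)*(-5 - 3)/14 - 9*(-5 - 3)**2/16/7)*(-45))*(-31) = ((2 - 11*(-3)*(-8)/14 - ((1/4)*(-3)*(-8))**2/7)*(-45))*(-31) = ((2 - 22/7*6 - 1/7*6**2)*(-45))*(-31) = ((2 - 132/7 - 1/7*36)*(-45))*(-31) = ((2 - 132/7 - 36/7)*(-45))*(-31) = -22*(-45)*(-31) = 990*(-31) = -30690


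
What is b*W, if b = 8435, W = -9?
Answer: -75915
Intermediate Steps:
b*W = 8435*(-9) = -75915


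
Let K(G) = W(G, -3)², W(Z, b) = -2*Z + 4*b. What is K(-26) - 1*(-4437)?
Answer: 6037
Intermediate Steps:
K(G) = (-12 - 2*G)² (K(G) = (-2*G + 4*(-3))² = (-2*G - 12)² = (-12 - 2*G)²)
K(-26) - 1*(-4437) = 4*(6 - 26)² - 1*(-4437) = 4*(-20)² + 4437 = 4*400 + 4437 = 1600 + 4437 = 6037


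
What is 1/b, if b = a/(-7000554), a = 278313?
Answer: -2333518/92771 ≈ -25.154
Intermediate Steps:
b = -92771/2333518 (b = 278313/(-7000554) = 278313*(-1/7000554) = -92771/2333518 ≈ -0.039756)
1/b = 1/(-92771/2333518) = -2333518/92771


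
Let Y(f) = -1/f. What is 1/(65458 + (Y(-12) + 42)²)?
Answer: 144/9680977 ≈ 1.4875e-5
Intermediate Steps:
1/(65458 + (Y(-12) + 42)²) = 1/(65458 + (-1/(-12) + 42)²) = 1/(65458 + (-1*(-1/12) + 42)²) = 1/(65458 + (1/12 + 42)²) = 1/(65458 + (505/12)²) = 1/(65458 + 255025/144) = 1/(9680977/144) = 144/9680977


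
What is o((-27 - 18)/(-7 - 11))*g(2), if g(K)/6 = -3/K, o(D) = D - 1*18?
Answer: 279/2 ≈ 139.50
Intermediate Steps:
o(D) = -18 + D (o(D) = D - 18 = -18 + D)
g(K) = -18/K (g(K) = 6*(-3/K) = -18/K)
o((-27 - 18)/(-7 - 11))*g(2) = (-18 + (-27 - 18)/(-7 - 11))*(-18/2) = (-18 - 45/(-18))*(-18*½) = (-18 - 45*(-1/18))*(-9) = (-18 + 5/2)*(-9) = -31/2*(-9) = 279/2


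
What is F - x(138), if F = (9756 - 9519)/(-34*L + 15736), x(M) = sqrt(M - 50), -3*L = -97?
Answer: 711/43910 - 2*sqrt(22) ≈ -9.3646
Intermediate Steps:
L = 97/3 (L = -1/3*(-97) = 97/3 ≈ 32.333)
x(M) = sqrt(-50 + M)
F = 711/43910 (F = (9756 - 9519)/(-34*97/3 + 15736) = 237/(-3298/3 + 15736) = 237/(43910/3) = 237*(3/43910) = 711/43910 ≈ 0.016192)
F - x(138) = 711/43910 - sqrt(-50 + 138) = 711/43910 - sqrt(88) = 711/43910 - 2*sqrt(22)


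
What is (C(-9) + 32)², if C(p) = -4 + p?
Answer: 361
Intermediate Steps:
(C(-9) + 32)² = ((-4 - 9) + 32)² = (-13 + 32)² = 19² = 361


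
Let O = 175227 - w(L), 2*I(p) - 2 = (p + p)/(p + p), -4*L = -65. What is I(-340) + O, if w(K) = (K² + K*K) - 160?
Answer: 1398883/8 ≈ 1.7486e+5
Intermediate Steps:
L = 65/4 (L = -¼*(-65) = 65/4 ≈ 16.250)
I(p) = 3/2 (I(p) = 1 + ((p + p)/(p + p))/2 = 1 + ((2*p)/((2*p)))/2 = 1 + ((2*p)*(1/(2*p)))/2 = 1 + (½)*1 = 1 + ½ = 3/2)
w(K) = -160 + 2*K² (w(K) = (K² + K²) - 160 = 2*K² - 160 = -160 + 2*K²)
O = 1398871/8 (O = 175227 - (-160 + 2*(65/4)²) = 175227 - (-160 + 2*(4225/16)) = 175227 - (-160 + 4225/8) = 175227 - 1*2945/8 = 175227 - 2945/8 = 1398871/8 ≈ 1.7486e+5)
I(-340) + O = 3/2 + 1398871/8 = 1398883/8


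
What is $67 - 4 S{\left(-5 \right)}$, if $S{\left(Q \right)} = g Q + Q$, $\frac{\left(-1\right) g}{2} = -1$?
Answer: $127$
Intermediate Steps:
$g = 2$ ($g = \left(-2\right) \left(-1\right) = 2$)
$S{\left(Q \right)} = 3 Q$ ($S{\left(Q \right)} = 2 Q + Q = 3 Q$)
$67 - 4 S{\left(-5 \right)} = 67 - 4 \cdot 3 \left(-5\right) = 67 - -60 = 67 + 60 = 127$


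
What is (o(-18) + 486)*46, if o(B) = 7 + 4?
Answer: 22862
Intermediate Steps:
o(B) = 11
(o(-18) + 486)*46 = (11 + 486)*46 = 497*46 = 22862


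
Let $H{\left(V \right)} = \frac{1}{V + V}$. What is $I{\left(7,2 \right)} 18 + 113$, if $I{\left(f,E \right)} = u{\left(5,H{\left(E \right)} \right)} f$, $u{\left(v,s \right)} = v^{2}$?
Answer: $3263$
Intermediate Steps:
$H{\left(V \right)} = \frac{1}{2 V}$
$I{\left(f,E \right)} = 25 f$ ($I{\left(f,E \right)} = 5^{2} f = 25 f$)
$I{\left(7,2 \right)} 18 + 113 = 25 \cdot 7 \cdot 18 + 113 = 175 \cdot 18 + 113 = 3150 + 113 = 3263$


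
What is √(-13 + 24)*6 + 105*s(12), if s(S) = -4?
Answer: -420 + 6*√11 ≈ -400.10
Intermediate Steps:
√(-13 + 24)*6 + 105*s(12) = √(-13 + 24)*6 + 105*(-4) = √11*6 - 420 = 6*√11 - 420 = -420 + 6*√11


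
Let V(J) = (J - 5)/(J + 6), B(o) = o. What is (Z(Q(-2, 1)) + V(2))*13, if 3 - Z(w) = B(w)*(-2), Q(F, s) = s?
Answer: 481/8 ≈ 60.125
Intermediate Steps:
V(J) = (-5 + J)/(6 + J)
Z(w) = 3 + 2*w (Z(w) = 3 - w*(-2) = 3 - (-2)*w = 3 + 2*w)
(Z(Q(-2, 1)) + V(2))*13 = ((3 + 2*1) + (-5 + 2)/(6 + 2))*13 = ((3 + 2) - 3/8)*13 = (5 + (⅛)*(-3))*13 = (5 - 3/8)*13 = (37/8)*13 = 481/8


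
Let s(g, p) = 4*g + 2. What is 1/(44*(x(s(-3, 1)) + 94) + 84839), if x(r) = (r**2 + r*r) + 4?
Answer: 1/97951 ≈ 1.0209e-5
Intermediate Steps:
s(g, p) = 2 + 4*g
x(r) = 4 + 2*r**2 (x(r) = (r**2 + r**2) + 4 = 2*r**2 + 4 = 4 + 2*r**2)
1/(44*(x(s(-3, 1)) + 94) + 84839) = 1/(44*((4 + 2*(2 + 4*(-3))**2) + 94) + 84839) = 1/(44*((4 + 2*(2 - 12)**2) + 94) + 84839) = 1/(44*((4 + 2*(-10)**2) + 94) + 84839) = 1/(44*((4 + 2*100) + 94) + 84839) = 1/(44*((4 + 200) + 94) + 84839) = 1/(44*(204 + 94) + 84839) = 1/(44*298 + 84839) = 1/(13112 + 84839) = 1/97951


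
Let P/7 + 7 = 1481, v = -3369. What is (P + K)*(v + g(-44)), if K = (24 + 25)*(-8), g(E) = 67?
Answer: -32775652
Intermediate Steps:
P = 10318 (P = -49 + 7*1481 = -49 + 10367 = 10318)
K = -392 (K = 49*(-8) = -392)
(P + K)*(v + g(-44)) = (10318 - 392)*(-3369 + 67) = 9926*(-3302) = -32775652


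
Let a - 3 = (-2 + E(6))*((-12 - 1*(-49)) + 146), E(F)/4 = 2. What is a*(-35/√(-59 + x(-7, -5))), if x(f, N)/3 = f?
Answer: 7707*I*√5/4 ≈ 4308.3*I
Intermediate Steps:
x(f, N) = 3*f
E(F) = 8 (E(F) = 4*2 = 8)
a = 1101 (a = 3 + (-2 + 8)*((-12 - 1*(-49)) + 146) = 3 + 6*((-12 + 49) + 146) = 3 + 6*(37 + 146) = 3 + 6*183 = 3 + 1098 = 1101)
a*(-35/√(-59 + x(-7, -5))) = 1101*(-35/√(-59 + 3*(-7))) = 1101*(-35/√(-59 - 21)) = 1101*(-35*(-I*√5/20)) = 1101*(-(-7)*I*√5/4) = 1101*(7*I*√5/4) = 7707*I*√5/4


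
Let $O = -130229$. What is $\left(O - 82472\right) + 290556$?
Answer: $77855$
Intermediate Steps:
$\left(O - 82472\right) + 290556 = \left(-130229 - 82472\right) + 290556 = -212701 + 290556 = 77855$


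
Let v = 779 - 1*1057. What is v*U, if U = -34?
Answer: 9452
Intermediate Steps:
v = -278 (v = 779 - 1057 = -278)
v*U = -278*(-34) = 9452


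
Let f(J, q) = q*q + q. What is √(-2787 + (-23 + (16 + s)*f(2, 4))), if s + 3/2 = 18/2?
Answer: 6*I*√65 ≈ 48.374*I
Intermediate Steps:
f(J, q) = q + q² (f(J, q) = q² + q = q + q²)
s = 15/2 (s = -3/2 + 18/2 = -3/2 + 18*(½) = -3/2 + 9 = 15/2 ≈ 7.5000)
√(-2787 + (-23 + (16 + s)*f(2, 4))) = √(-2787 + (-23 + (16 + 15/2)*(4*(1 + 4)))) = √(-2787 + (-23 + 47*(4*5)/2)) = √(-2787 + (-23 + (47/2)*20)) = √(-2787 + (-23 + 470)) = √(-2787 + 447) = √(-2340) = 6*I*√65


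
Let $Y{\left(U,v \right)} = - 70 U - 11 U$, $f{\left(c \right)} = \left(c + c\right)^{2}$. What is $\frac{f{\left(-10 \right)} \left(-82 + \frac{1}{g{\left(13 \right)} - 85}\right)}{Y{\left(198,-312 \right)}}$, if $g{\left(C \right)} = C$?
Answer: $\frac{147625}{72171} \approx 2.0455$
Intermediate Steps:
$f{\left(c \right)} = 4 c^{2}$ ($f{\left(c \right)} = \left(2 c\right)^{2} = 4 c^{2}$)
$Y{\left(U,v \right)} = - 81 U$
$\frac{f{\left(-10 \right)} \left(-82 + \frac{1}{g{\left(13 \right)} - 85}\right)}{Y{\left(198,-312 \right)}} = \frac{4 \left(-10\right)^{2} \left(-82 + \frac{1}{13 - 85}\right)}{\left(-81\right) 198} = \frac{4 \cdot 100 \left(-82 + \frac{1}{-72}\right)}{-16038} = 400 \left(-82 - \frac{1}{72}\right) \left(- \frac{1}{16038}\right) = 400 \left(- \frac{5905}{72}\right) \left(- \frac{1}{16038}\right) = \left(- \frac{295250}{9}\right) \left(- \frac{1}{16038}\right) = \frac{147625}{72171}$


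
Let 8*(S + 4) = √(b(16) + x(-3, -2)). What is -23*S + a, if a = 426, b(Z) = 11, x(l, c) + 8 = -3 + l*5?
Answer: 518 - 23*I*√15/8 ≈ 518.0 - 11.135*I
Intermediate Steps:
x(l, c) = -11 + 5*l (x(l, c) = -8 + (-3 + l*5) = -8 + (-3 + 5*l) = -11 + 5*l)
S = -4 + I*√15/8 (S = -4 + √(11 + (-11 + 5*(-3)))/8 = -4 + √(11 + (-11 - 15))/8 = -4 + √(11 - 26)/8 = -4 + √(-15)/8 = -4 + (I*√15)/8 = -4 + I*√15/8 ≈ -4.0 + 0.48412*I)
-23*S + a = -23*(-4 + I*√15/8) + 426 = (92 - 23*I*√15/8) + 426 = 518 - 23*I*√15/8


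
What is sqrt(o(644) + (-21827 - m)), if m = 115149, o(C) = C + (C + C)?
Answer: 14*I*sqrt(689) ≈ 367.48*I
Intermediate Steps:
o(C) = 3*C (o(C) = C + 2*C = 3*C)
sqrt(o(644) + (-21827 - m)) = sqrt(3*644 + (-21827 - 1*115149)) = sqrt(1932 + (-21827 - 115149)) = sqrt(1932 - 136976) = sqrt(-135044) = 14*I*sqrt(689)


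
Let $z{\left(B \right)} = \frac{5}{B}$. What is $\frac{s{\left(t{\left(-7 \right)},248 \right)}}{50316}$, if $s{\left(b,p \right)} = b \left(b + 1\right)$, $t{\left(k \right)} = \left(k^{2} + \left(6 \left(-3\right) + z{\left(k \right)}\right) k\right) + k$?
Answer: $\frac{5017}{8386} \approx 0.59826$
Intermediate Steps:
$t{\left(k \right)} = k + k^{2} + k \left(-18 + \frac{5}{k}\right)$ ($t{\left(k \right)} = \left(k^{2} + \left(6 \left(-3\right) + \frac{5}{k}\right) k\right) + k = \left(k^{2} + \left(-18 + \frac{5}{k}\right) k\right) + k = \left(k^{2} + k \left(-18 + \frac{5}{k}\right)\right) + k = k + k^{2} + k \left(-18 + \frac{5}{k}\right)$)
$s{\left(b,p \right)} = b \left(1 + b\right)$
$\frac{s{\left(t{\left(-7 \right)},248 \right)}}{50316} = \frac{\left(5 - 7 \left(-17 - 7\right)\right) \left(1 - \left(-5 + 7 \left(-17 - 7\right)\right)\right)}{50316} = \left(5 - -168\right) \left(1 + \left(5 - -168\right)\right) \frac{1}{50316} = \left(5 + 168\right) \left(1 + \left(5 + 168\right)\right) \frac{1}{50316} = 173 \left(1 + 173\right) \frac{1}{50316} = 173 \cdot 174 \cdot \frac{1}{50316} = 30102 \cdot \frac{1}{50316} = \frac{5017}{8386}$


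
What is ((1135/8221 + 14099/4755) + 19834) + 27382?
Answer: 1845835114484/39090855 ≈ 47219.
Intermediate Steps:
((1135/8221 + 14099/4755) + 19834) + 27382 = (121304804/39090855 + 19834) + 27382 = 775449322874/39090855 + 27382 = 1845835114484/39090855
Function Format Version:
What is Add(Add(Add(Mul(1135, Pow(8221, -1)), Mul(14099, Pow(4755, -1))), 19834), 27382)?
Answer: Rational(1845835114484, 39090855) ≈ 47219.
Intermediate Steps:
Add(Add(Add(Mul(1135, Pow(8221, -1)), Mul(14099, Pow(4755, -1))), 19834), 27382) = Add(Add(Add(Mul(1135, Rational(1, 8221)), Mul(14099, Rational(1, 4755))), 19834), 27382) = Add(Add(Add(Rational(1135, 8221), Rational(14099, 4755)), 19834), 27382) = Add(Add(Rational(121304804, 39090855), 19834), 27382) = Add(Rational(775449322874, 39090855), 27382) = Rational(1845835114484, 39090855)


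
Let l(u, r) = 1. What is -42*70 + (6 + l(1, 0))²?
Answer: -2891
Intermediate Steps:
-42*70 + (6 + l(1, 0))² = -42*70 + (6 + 1)² = -2940 + 7² = -2940 + 49 = -2891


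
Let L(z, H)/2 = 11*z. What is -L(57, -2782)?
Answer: -1254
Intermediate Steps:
L(z, H) = 22*z (L(z, H) = 2*(11*z) = 22*z)
-L(57, -2782) = -22*57 = -1*1254 = -1254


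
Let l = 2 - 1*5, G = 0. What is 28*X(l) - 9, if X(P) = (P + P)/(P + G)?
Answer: 47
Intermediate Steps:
l = -3 (l = 2 - 5 = -3)
X(P) = 2 (X(P) = (P + P)/(P + 0) = (2*P)/P = 2)
28*X(l) - 9 = 28*2 - 9 = 56 - 9 = 47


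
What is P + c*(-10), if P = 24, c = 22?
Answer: -196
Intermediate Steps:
P + c*(-10) = 24 + 22*(-10) = 24 - 220 = -196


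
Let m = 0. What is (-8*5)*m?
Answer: 0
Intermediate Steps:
(-8*5)*m = -8*5*0 = -40*0 = 0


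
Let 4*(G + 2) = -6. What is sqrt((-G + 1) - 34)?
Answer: I*sqrt(118)/2 ≈ 5.4314*I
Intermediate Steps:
G = -7/2 (G = -2 + (1/4)*(-6) = -2 - 3/2 = -7/2 ≈ -3.5000)
sqrt((-G + 1) - 34) = sqrt((-1*(-7/2) + 1) - 34) = sqrt((7/2 + 1) - 34) = sqrt(9/2 - 34) = sqrt(-59/2) = I*sqrt(118)/2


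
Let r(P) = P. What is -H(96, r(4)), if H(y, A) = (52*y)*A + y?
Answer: -20064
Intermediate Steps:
H(y, A) = y + 52*A*y (H(y, A) = 52*A*y + y = y + 52*A*y)
-H(96, r(4)) = -96*(1 + 52*4) = -96*(1 + 208) = -96*209 = -1*20064 = -20064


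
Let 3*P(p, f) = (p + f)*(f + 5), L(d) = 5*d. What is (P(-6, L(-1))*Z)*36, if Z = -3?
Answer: 0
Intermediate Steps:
P(p, f) = (5 + f)*(f + p)/3 (P(p, f) = ((p + f)*(f + 5))/3 = ((f + p)*(5 + f))/3 = ((5 + f)*(f + p))/3 = (5 + f)*(f + p)/3)
(P(-6, L(-1))*Z)*36 = (((5*(-1))²/3 + 5*(5*(-1))/3 + (5/3)*(-6) + (⅓)*(5*(-1))*(-6))*(-3))*36 = (((⅓)*(-5)² + (5/3)*(-5) - 10 + (⅓)*(-5)*(-6))*(-3))*36 = (((⅓)*25 - 25/3 - 10 + 10)*(-3))*36 = ((25/3 - 25/3 - 10 + 10)*(-3))*36 = (0*(-3))*36 = 0*36 = 0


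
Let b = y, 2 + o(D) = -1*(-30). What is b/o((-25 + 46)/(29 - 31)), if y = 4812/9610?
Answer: 1203/67270 ≈ 0.017883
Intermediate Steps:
y = 2406/4805 (y = 4812*(1/9610) = 2406/4805 ≈ 0.50073)
o(D) = 28 (o(D) = -2 - 1*(-30) = -2 + 30 = 28)
b = 2406/4805 ≈ 0.50073
b/o((-25 + 46)/(29 - 31)) = (2406/4805)/28 = (2406/4805)*(1/28) = 1203/67270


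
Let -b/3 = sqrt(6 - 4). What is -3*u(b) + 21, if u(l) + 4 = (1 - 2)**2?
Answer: 30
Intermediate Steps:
b = -3*sqrt(2) (b = -3*sqrt(6 - 4) = -3*sqrt(2) ≈ -4.2426)
u(l) = -3 (u(l) = -4 + (1 - 2)**2 = -4 + (-1)**2 = -4 + 1 = -3)
-3*u(b) + 21 = -3*(-3) + 21 = 9 + 21 = 30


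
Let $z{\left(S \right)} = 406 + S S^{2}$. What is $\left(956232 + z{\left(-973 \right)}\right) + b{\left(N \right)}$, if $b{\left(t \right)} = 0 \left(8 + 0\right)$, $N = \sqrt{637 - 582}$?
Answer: $-920210679$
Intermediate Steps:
$N = \sqrt{55} \approx 7.4162$
$z{\left(S \right)} = 406 + S^{3}$
$b{\left(t \right)} = 0$ ($b{\left(t \right)} = 0 \cdot 8 = 0$)
$\left(956232 + z{\left(-973 \right)}\right) + b{\left(N \right)} = \left(956232 + \left(406 + \left(-973\right)^{3}\right)\right) + 0 = \left(956232 + \left(406 - 921167317\right)\right) + 0 = \left(956232 - 921166911\right) + 0 = -920210679 + 0 = -920210679$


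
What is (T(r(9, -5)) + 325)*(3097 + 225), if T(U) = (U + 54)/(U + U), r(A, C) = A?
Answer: 1091277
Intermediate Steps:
T(U) = (54 + U)/(2*U) (T(U) = (54 + U)/((2*U)) = (54 + U)*(1/(2*U)) = (54 + U)/(2*U))
(T(r(9, -5)) + 325)*(3097 + 225) = ((1/2)*(54 + 9)/9 + 325)*(3097 + 225) = ((1/2)*(1/9)*63 + 325)*3322 = (7/2 + 325)*3322 = (657/2)*3322 = 1091277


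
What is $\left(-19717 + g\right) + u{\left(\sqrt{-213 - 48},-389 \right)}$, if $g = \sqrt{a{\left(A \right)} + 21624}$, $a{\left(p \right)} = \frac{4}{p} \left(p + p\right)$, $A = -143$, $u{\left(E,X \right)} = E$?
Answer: $-19717 + 104 \sqrt{2} + 3 i \sqrt{29} \approx -19570.0 + 16.155 i$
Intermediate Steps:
$a{\left(p \right)} = 8$ ($a{\left(p \right)} = \frac{4}{p} 2 p = 8$)
$g = 104 \sqrt{2}$ ($g = \sqrt{8 + 21624} = \sqrt{21632} = 104 \sqrt{2} \approx 147.08$)
$\left(-19717 + g\right) + u{\left(\sqrt{-213 - 48},-389 \right)} = \left(-19717 + 104 \sqrt{2}\right) + \sqrt{-213 - 48} = \left(-19717 + 104 \sqrt{2}\right) + \sqrt{-261} = \left(-19717 + 104 \sqrt{2}\right) + 3 i \sqrt{29} = -19717 + 104 \sqrt{2} + 3 i \sqrt{29}$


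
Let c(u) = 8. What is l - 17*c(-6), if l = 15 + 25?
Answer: -96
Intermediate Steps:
l = 40
l - 17*c(-6) = 40 - 17*8 = 40 - 136 = -96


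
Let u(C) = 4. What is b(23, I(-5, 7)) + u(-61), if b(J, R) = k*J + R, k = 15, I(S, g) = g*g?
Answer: 398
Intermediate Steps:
I(S, g) = g²
b(J, R) = R + 15*J (b(J, R) = 15*J + R = R + 15*J)
b(23, I(-5, 7)) + u(-61) = (7² + 15*23) + 4 = (49 + 345) + 4 = 394 + 4 = 398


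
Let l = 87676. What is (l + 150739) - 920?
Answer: 237495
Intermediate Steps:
(l + 150739) - 920 = (87676 + 150739) - 920 = 238415 - 920 = 237495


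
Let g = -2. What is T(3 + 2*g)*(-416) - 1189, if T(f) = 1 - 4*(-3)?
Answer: -6597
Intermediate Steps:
T(f) = 13 (T(f) = 1 + 12 = 13)
T(3 + 2*g)*(-416) - 1189 = 13*(-416) - 1189 = -5408 - 1189 = -6597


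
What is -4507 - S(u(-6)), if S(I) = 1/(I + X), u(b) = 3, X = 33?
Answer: -162253/36 ≈ -4507.0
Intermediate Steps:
S(I) = 1/(33 + I) (S(I) = 1/(I + 33) = 1/(33 + I))
-4507 - S(u(-6)) = -4507 - 1/(33 + 3) = -4507 - 1/36 = -162253/36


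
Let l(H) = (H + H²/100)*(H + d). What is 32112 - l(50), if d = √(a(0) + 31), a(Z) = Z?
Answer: 28362 - 75*√31 ≈ 27944.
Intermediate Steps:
d = √31 (d = √(0 + 31) = √31 ≈ 5.5678)
l(H) = (H + √31)*(H + H²/100) (l(H) = (H + H²/100)*(H + √31) = (H + √31)*(H + H²/100))
32112 - l(50) = 32112 - 50*(50² + 100*50 + 100*√31 + 50*√31)/100 = 32112 - 50*(2500 + 5000 + 100*√31 + 50*√31)/100 = 32112 - 50*(7500 + 150*√31)/100 = 32112 - (3750 + 75*√31) = 32112 + (-3750 - 75*√31) = 28362 - 75*√31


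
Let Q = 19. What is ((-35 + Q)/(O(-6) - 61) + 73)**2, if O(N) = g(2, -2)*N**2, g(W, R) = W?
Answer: 619369/121 ≈ 5118.8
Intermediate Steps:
O(N) = 2*N**2
((-35 + Q)/(O(-6) - 61) + 73)**2 = ((-35 + 19)/(2*(-6)**2 - 61) + 73)**2 = (-16/(2*36 - 61) + 73)**2 = (-16/(72 - 61) + 73)**2 = (-16/11 + 73)**2 = (787/11)**2 = 619369/121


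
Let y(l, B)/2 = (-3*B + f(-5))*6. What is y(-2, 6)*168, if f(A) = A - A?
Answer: -36288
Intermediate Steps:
f(A) = 0
y(l, B) = -36*B (y(l, B) = 2*((-3*B + 0)*6) = 2*(-3*B*6) = 2*(-18*B) = -36*B)
y(-2, 6)*168 = -36*6*168 = -216*168 = -36288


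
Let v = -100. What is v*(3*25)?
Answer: -7500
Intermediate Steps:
v*(3*25) = -300*25 = -100*75 = -7500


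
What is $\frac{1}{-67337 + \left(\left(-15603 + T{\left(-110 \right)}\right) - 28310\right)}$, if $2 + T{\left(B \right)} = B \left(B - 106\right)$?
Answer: $- \frac{1}{87492} \approx -1.143 \cdot 10^{-5}$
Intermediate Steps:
$T{\left(B \right)} = -2 + B \left(-106 + B\right)$ ($T{\left(B \right)} = -2 + B \left(B - 106\right) = -2 + B \left(-106 + B\right)$)
$\frac{1}{-67337 + \left(\left(-15603 + T{\left(-110 \right)}\right) - 28310\right)} = \frac{1}{-67337 - 20155} = \frac{1}{-87492} = - \frac{1}{87492}$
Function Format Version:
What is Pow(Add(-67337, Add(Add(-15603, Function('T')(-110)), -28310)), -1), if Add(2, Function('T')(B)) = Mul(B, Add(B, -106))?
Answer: Rational(-1, 87492) ≈ -1.1430e-5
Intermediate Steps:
Function('T')(B) = Add(-2, Mul(B, Add(-106, B))) (Function('T')(B) = Add(-2, Mul(B, Add(B, -106))) = Add(-2, Mul(B, Add(-106, B))))
Pow(Add(-67337, Add(Add(-15603, Function('T')(-110)), -28310)), -1) = Pow(Add(-67337, Add(Add(-15603, Add(-2, Pow(-110, 2), Mul(-106, -110))), -28310)), -1) = Pow(Add(-67337, Add(Add(-15603, Add(-2, 12100, 11660)), -28310)), -1) = Pow(Add(-67337, Add(Add(-15603, 23758), -28310)), -1) = Pow(Add(-67337, Add(8155, -28310)), -1) = Pow(Add(-67337, -20155), -1) = Pow(-87492, -1) = Rational(-1, 87492)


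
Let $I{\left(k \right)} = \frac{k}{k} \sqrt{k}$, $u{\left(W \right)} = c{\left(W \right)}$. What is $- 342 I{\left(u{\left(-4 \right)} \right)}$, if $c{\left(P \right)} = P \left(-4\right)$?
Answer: $-1368$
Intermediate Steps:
$c{\left(P \right)} = - 4 P$
$u{\left(W \right)} = - 4 W$
$I{\left(k \right)} = \sqrt{k}$ ($I{\left(k \right)} = 1 \sqrt{k} = \sqrt{k}$)
$- 342 I{\left(u{\left(-4 \right)} \right)} = - 342 \sqrt{\left(-4\right) \left(-4\right)} = - 342 \sqrt{16} = \left(-342\right) 4 = -1368$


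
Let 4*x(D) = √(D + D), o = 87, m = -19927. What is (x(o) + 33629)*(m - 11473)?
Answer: -1055950600 - 7850*√174 ≈ -1.0561e+9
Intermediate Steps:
x(D) = √2*√D/4 (x(D) = √(D + D)/4 = √(2*D)/4 = (√2*√D)/4 = √2*√D/4)
(x(o) + 33629)*(m - 11473) = (√2*√87/4 + 33629)*(-19927 - 11473) = (√174/4 + 33629)*(-31400) = (33629 + √174/4)*(-31400) = -1055950600 - 7850*√174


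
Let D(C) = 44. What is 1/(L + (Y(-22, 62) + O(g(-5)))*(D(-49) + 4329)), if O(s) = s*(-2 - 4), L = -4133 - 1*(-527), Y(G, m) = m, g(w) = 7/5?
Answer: 5/1153934 ≈ 4.3330e-6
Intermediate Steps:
g(w) = 7/5 (g(w) = 7*(⅕) = 7/5)
L = -3606 (L = -4133 + 527 = -3606)
O(s) = -6*s (O(s) = s*(-6) = -6*s)
1/(L + (Y(-22, 62) + O(g(-5)))*(D(-49) + 4329)) = 1/(-3606 + (62 - 6*7/5)*(44 + 4329)) = 1/(-3606 + (62 - 42/5)*4373) = 1/(-3606 + (268/5)*4373) = 1/(-3606 + 1171964/5) = 1/(1153934/5) = 5/1153934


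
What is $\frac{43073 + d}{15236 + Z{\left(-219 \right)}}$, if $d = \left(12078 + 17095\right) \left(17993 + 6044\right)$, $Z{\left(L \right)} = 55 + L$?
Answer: $\frac{116879079}{2512} \approx 46528.0$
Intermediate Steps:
$d = 701231401$ ($d = 29173 \cdot 24037 = 701231401$)
$\frac{43073 + d}{15236 + Z{\left(-219 \right)}} = \frac{43073 + 701231401}{15236 + \left(55 - 219\right)} = \frac{701274474}{15236 - 164} = \frac{701274474}{15072} = 701274474 \cdot \frac{1}{15072} = \frac{116879079}{2512}$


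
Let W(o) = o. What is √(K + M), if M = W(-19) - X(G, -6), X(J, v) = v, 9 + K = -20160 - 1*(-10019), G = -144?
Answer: I*√10163 ≈ 100.81*I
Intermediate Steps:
K = -10150 (K = -9 + (-20160 - 1*(-10019)) = -9 + (-20160 + 10019) = -9 - 10141 = -10150)
M = -13 (M = -19 - 1*(-6) = -19 + 6 = -13)
√(K + M) = √(-10150 - 13) = √(-10163) = I*√10163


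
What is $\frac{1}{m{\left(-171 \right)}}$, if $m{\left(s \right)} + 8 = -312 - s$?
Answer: $- \frac{1}{149} \approx -0.0067114$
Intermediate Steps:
$m{\left(s \right)} = -320 - s$ ($m{\left(s \right)} = -8 - \left(312 + s\right) = -320 - s$)
$\frac{1}{m{\left(-171 \right)}} = \frac{1}{-320 - -171} = \frac{1}{-320 + 171} = \frac{1}{-149} = - \frac{1}{149}$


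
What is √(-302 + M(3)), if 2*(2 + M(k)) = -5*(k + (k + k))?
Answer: I*√1306/2 ≈ 18.069*I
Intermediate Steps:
M(k) = -2 - 15*k/2 (M(k) = -2 + (-5*(k + (k + k)))/2 = -2 + (-5*(k + 2*k))/2 = -2 + (-15*k)/2 = -2 - 15*k/2)
√(-302 + M(3)) = √(-302 + (-2 - 15/2*3)) = √(-302 + (-2 - 45/2)) = √(-302 - 49/2) = √(-653/2) = I*√1306/2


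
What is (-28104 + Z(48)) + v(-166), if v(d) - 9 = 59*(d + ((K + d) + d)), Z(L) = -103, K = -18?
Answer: -58642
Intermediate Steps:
v(d) = -1053 + 177*d (v(d) = 9 + 59*(d + ((-18 + d) + d)) = 9 + 59*(d + (-18 + 2*d)) = 9 + 59*(-18 + 3*d) = 9 + (-1062 + 177*d) = -1053 + 177*d)
(-28104 + Z(48)) + v(-166) = (-28104 - 103) + (-1053 + 177*(-166)) = -28207 + (-1053 - 29382) = -28207 - 30435 = -58642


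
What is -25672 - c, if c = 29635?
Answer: -55307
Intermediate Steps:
-25672 - c = -25672 - 1*29635 = -25672 - 29635 = -55307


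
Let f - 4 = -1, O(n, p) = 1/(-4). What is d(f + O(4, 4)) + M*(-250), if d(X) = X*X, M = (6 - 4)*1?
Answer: -7879/16 ≈ -492.44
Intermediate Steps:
O(n, p) = -1/4
f = 3 (f = 4 - 1 = 3)
M = 2 (M = 2*1 = 2)
d(X) = X**2
d(f + O(4, 4)) + M*(-250) = (3 - 1/4)**2 + 2*(-250) = (11/4)**2 - 500 = 121/16 - 500 = -7879/16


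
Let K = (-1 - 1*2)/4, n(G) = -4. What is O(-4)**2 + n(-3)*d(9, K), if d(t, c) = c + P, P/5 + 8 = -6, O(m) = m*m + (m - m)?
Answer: 539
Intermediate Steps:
O(m) = m**2 (O(m) = m**2 + 0 = m**2)
P = -70 (P = -40 + 5*(-6) = -40 - 30 = -70)
K = -3/4 (K = (-1 - 2)*(1/4) = -3*1/4 = -3/4 ≈ -0.75000)
d(t, c) = -70 + c (d(t, c) = c - 70 = -70 + c)
O(-4)**2 + n(-3)*d(9, K) = ((-4)**2)**2 - 4*(-70 - 3/4) = 16**2 - 4*(-283/4) = 256 + 283 = 539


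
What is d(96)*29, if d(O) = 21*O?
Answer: 58464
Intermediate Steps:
d(96)*29 = (21*96)*29 = 2016*29 = 58464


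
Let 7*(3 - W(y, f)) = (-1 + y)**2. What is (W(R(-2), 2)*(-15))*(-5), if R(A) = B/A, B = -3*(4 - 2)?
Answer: 1275/7 ≈ 182.14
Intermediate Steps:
B = -6 (B = -3*2 = -6)
R(A) = -6/A
W(y, f) = 3 - (-1 + y)**2/7
(W(R(-2), 2)*(-15))*(-5) = ((3 - (-1 - 6/(-2))**2/7)*(-15))*(-5) = ((3 - (-1 - 6*(-1/2))**2/7)*(-15))*(-5) = ((3 - (-1 + 3)**2/7)*(-15))*(-5) = ((3 - 1/7*2**2)*(-15))*(-5) = ((3 - 1/7*4)*(-15))*(-5) = ((3 - 4/7)*(-15))*(-5) = ((17/7)*(-15))*(-5) = -255/7*(-5) = 1275/7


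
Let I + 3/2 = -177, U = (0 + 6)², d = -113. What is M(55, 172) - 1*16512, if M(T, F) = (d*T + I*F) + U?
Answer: -53393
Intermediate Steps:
U = 36 (U = 6² = 36)
I = -357/2 (I = -3/2 - 177 = -357/2 ≈ -178.50)
M(T, F) = 36 - 113*T - 357*F/2 (M(T, F) = (-113*T - 357*F/2) + 36 = 36 - 113*T - 357*F/2)
M(55, 172) - 1*16512 = (36 - 113*55 - 357/2*172) - 1*16512 = (36 - 6215 - 30702) - 16512 = -36881 - 16512 = -53393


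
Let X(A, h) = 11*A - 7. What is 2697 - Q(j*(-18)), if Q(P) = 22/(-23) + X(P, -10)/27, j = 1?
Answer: 1680146/621 ≈ 2705.6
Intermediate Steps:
X(A, h) = -7 + 11*A
Q(P) = -755/621 + 11*P/27 (Q(P) = 22/(-23) + (-7 + 11*P)/27 = 22*(-1/23) + (-7 + 11*P)*(1/27) = -22/23 + (-7/27 + 11*P/27) = -755/621 + 11*P/27)
2697 - Q(j*(-18)) = 2697 - (-755/621 + 11*(1*(-18))/27) = 2697 - (-755/621 + (11/27)*(-18)) = 2697 - (-755/621 - 22/3) = 2697 - 1*(-5309/621) = 2697 + 5309/621 = 1680146/621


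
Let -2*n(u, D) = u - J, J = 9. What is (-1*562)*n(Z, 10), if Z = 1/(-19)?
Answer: -48332/19 ≈ -2543.8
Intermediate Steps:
Z = -1/19 ≈ -0.052632
n(u, D) = 9/2 - u/2 (n(u, D) = -(u - 1*9)/2 = -(u - 9)/2 = -(-9 + u)/2 = 9/2 - u/2)
(-1*562)*n(Z, 10) = (-1*562)*(9/2 - 1/2*(-1/19)) = -562*(9/2 + 1/38) = -562*86/19 = -48332/19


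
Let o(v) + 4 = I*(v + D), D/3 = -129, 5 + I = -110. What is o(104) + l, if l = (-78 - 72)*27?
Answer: 28491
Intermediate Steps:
I = -115 (I = -5 - 110 = -115)
D = -387 (D = 3*(-129) = -387)
l = -4050 (l = -150*27 = -4050)
o(v) = 44501 - 115*v (o(v) = -4 - 115*(v - 387) = -4 - 115*(-387 + v) = -4 + (44505 - 115*v) = 44501 - 115*v)
o(104) + l = (44501 - 115*104) - 4050 = (44501 - 11960) - 4050 = 32541 - 4050 = 28491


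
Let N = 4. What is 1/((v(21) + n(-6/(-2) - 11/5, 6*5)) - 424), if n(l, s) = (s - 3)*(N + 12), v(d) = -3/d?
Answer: 7/55 ≈ 0.12727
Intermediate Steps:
n(l, s) = -48 + 16*s (n(l, s) = (s - 3)*(4 + 12) = (-3 + s)*16 = -48 + 16*s)
1/((v(21) + n(-6/(-2) - 11/5, 6*5)) - 424) = 1/((-3/21 + (-48 + 16*(6*5))) - 424) = 1/((-3*1/21 + (-48 + 16*30)) - 424) = 1/((-⅐ + (-48 + 480)) - 424) = 1/((-⅐ + 432) - 424) = 1/(3023/7 - 424) = 1/(55/7) = 7/55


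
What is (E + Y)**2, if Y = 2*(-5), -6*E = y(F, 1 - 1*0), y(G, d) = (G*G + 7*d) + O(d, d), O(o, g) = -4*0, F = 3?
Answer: 1444/9 ≈ 160.44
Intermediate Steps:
O(o, g) = 0
y(G, d) = G**2 + 7*d (y(G, d) = (G*G + 7*d) + 0 = (G**2 + 7*d) + 0 = G**2 + 7*d)
E = -8/3 (E = -(3**2 + 7*(1 - 1*0))/6 = -(9 + 7*(1 + 0))/6 = -(9 + 7*1)/6 = -(9 + 7)/6 = -1/6*16 = -8/3 ≈ -2.6667)
Y = -10
(E + Y)**2 = (-8/3 - 10)**2 = (-38/3)**2 = 1444/9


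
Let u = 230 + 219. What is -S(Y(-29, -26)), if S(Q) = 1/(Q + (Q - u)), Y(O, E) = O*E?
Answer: -1/1059 ≈ -0.00094429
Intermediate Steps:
u = 449
Y(O, E) = E*O
S(Q) = 1/(-449 + 2*Q) (S(Q) = 1/(Q + (Q - 1*449)) = 1/(Q + (Q - 449)) = 1/(Q + (-449 + Q)) = 1/(-449 + 2*Q))
-S(Y(-29, -26)) = -1/(-449 + 2*(-26*(-29))) = -1/(-449 + 2*754) = -1/(-449 + 1508) = -1/1059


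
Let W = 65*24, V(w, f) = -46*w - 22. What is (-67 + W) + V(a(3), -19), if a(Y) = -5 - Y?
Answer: 1839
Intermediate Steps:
V(w, f) = -22 - 46*w
W = 1560
(-67 + W) + V(a(3), -19) = (-67 + 1560) + (-22 - 46*(-5 - 1*3)) = 1493 + (-22 - 46*(-5 - 3)) = 1493 + (-22 - 46*(-8)) = 1493 + (-22 + 368) = 1493 + 346 = 1839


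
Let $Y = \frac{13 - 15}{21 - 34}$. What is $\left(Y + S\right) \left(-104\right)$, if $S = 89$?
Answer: $-9272$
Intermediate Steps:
$Y = \frac{2}{13}$ ($Y = - \frac{2}{-13} = \left(-2\right) \left(- \frac{1}{13}\right) = \frac{2}{13} \approx 0.15385$)
$\left(Y + S\right) \left(-104\right) = \left(\frac{2}{13} + 89\right) \left(-104\right) = \frac{1159}{13} \left(-104\right) = -9272$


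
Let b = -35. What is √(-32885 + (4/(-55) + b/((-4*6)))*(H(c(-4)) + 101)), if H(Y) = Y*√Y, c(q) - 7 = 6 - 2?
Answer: √(-14263745430 + 6639270*√11)/660 ≈ 180.82*I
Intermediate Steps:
c(q) = 11 (c(q) = 7 + (6 - 2) = 7 + 4 = 11)
H(Y) = Y^(3/2)
√(-32885 + (4/(-55) + b/((-4*6)))*(H(c(-4)) + 101)) = √(-32885 + (4/(-55) - 35/((-4*6)))*(11^(3/2) + 101)) = √(-32885 + (4*(-1/55) - 35/(-24))*(11*√11 + 101)) = √(-32885 + (-4/55 - 35*(-1/24))*(101 + 11*√11)) = √(-32885 + (-4/55 + 35/24)*(101 + 11*√11)) = √(-32885 + 1829*(101 + 11*√11)/1320) = √(-32885 + (184729/1320 + 1829*√11/120)) = √(-43223471/1320 + 1829*√11/120)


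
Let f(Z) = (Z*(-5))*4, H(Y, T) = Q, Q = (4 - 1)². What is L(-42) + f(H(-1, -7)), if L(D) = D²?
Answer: 1584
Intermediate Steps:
Q = 9 (Q = 3² = 9)
H(Y, T) = 9
f(Z) = -20*Z (f(Z) = -5*Z*4 = -20*Z)
L(-42) + f(H(-1, -7)) = (-42)² - 20*9 = 1764 - 180 = 1584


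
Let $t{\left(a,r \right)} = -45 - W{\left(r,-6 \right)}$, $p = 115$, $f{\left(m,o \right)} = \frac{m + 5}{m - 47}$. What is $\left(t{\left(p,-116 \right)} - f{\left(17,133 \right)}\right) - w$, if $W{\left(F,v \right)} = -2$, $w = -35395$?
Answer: $\frac{530291}{15} \approx 35353.0$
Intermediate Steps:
$f{\left(m,o \right)} = \frac{5 + m}{-47 + m}$
$t{\left(a,r \right)} = -43$ ($t{\left(a,r \right)} = -45 - -2 = -45 + 2 = -43$)
$\left(t{\left(p,-116 \right)} - f{\left(17,133 \right)}\right) - w = \left(-43 - \frac{5 + 17}{-47 + 17}\right) - -35395 = \left(-43 - \frac{1}{-30} \cdot 22\right) + 35395 = \left(-43 - \left(- \frac{1}{30}\right) 22\right) + 35395 = \left(-43 - - \frac{11}{15}\right) + 35395 = \left(-43 + \frac{11}{15}\right) + 35395 = - \frac{634}{15} + 35395 = \frac{530291}{15}$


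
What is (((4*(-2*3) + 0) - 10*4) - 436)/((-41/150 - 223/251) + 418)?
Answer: -18825000/15693959 ≈ -1.1995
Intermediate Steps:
(((4*(-2*3) + 0) - 10*4) - 436)/((-41/150 - 223/251) + 418) = (((4*(-6) + 0) - 40) - 436)/((-41*1/150 - 223*1/251) + 418) = (((-24 + 0) - 40) - 436)/((-41/150 - 223/251) + 418) = ((-24 - 40) - 436)/(-43741/37650 + 418) = (-64 - 436)/(15693959/37650) = -500*37650/15693959 = -18825000/15693959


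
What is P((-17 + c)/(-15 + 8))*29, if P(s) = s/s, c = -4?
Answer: 29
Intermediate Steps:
P(s) = 1
P((-17 + c)/(-15 + 8))*29 = 1*29 = 29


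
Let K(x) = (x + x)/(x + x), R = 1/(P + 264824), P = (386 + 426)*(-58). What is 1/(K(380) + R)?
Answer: 217728/217729 ≈ 1.0000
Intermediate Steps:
P = -47096 (P = 812*(-58) = -47096)
R = 1/217728 (R = 1/(-47096 + 264824) = 1/217728 ≈ 4.5929e-6)
K(x) = 1 (K(x) = (2*x)/((2*x)) = (2*x)*(1/(2*x)) = 1)
1/(K(380) + R) = 1/(1 + 1/217728) = 1/(217729/217728) = 217728/217729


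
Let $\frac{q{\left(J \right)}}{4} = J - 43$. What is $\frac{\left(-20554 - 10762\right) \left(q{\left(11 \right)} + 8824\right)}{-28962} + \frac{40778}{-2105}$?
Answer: $\frac{286030436422}{30482505} \approx 9383.4$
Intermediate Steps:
$q{\left(J \right)} = -172 + 4 J$ ($q{\left(J \right)} = 4 \left(J - 43\right) = 4 \left(-43 + J\right) = -172 + 4 J$)
$\frac{\left(-20554 - 10762\right) \left(q{\left(11 \right)} + 8824\right)}{-28962} + \frac{40778}{-2105} = \frac{\left(-20554 - 10762\right) \left(\left(-172 + 4 \cdot 11\right) + 8824\right)}{-28962} + \frac{40778}{-2105} = - 31316 \left(\left(-172 + 44\right) + 8824\right) \left(- \frac{1}{28962}\right) + 40778 \left(- \frac{1}{2105}\right) = - 31316 \left(-128 + 8824\right) \left(- \frac{1}{28962}\right) - \frac{40778}{2105} = \left(-31316\right) 8696 \left(- \frac{1}{28962}\right) - \frac{40778}{2105} = \left(-272323936\right) \left(- \frac{1}{28962}\right) - \frac{40778}{2105} = \frac{136161968}{14481} - \frac{40778}{2105} = \frac{286030436422}{30482505}$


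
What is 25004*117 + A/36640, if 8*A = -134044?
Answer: 214378261529/73280 ≈ 2.9255e+6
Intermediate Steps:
A = -33511/2 (A = (⅛)*(-134044) = -33511/2 ≈ -16756.)
25004*117 + A/36640 = 25004*117 - 33511/2/36640 = 2925468 - 33511/2*1/36640 = 2925468 - 33511/73280 = 214378261529/73280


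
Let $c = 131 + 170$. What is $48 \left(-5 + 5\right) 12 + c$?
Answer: $301$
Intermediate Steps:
$c = 301$
$48 \left(-5 + 5\right) 12 + c = 48 \left(-5 + 5\right) 12 + 301 = 48 \cdot 0 \cdot 12 + 301 = 48 \cdot 0 + 301 = 0 + 301 = 301$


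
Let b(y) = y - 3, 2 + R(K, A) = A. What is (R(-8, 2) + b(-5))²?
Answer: 64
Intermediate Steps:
R(K, A) = -2 + A
b(y) = -3 + y
(R(-8, 2) + b(-5))² = ((-2 + 2) + (-3 - 5))² = (0 - 8)² = (-8)² = 64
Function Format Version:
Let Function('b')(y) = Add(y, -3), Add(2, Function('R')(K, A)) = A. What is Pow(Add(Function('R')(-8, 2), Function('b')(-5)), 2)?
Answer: 64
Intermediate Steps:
Function('R')(K, A) = Add(-2, A)
Function('b')(y) = Add(-3, y)
Pow(Add(Function('R')(-8, 2), Function('b')(-5)), 2) = Pow(Add(Add(-2, 2), Add(-3, -5)), 2) = Pow(Add(0, -8), 2) = Pow(-8, 2) = 64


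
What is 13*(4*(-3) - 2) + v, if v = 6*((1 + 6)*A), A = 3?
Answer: -56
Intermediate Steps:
v = 126 (v = 6*((1 + 6)*3) = 6*(7*3) = 6*21 = 126)
13*(4*(-3) - 2) + v = 13*(4*(-3) - 2) + 126 = 13*(-12 - 2) + 126 = 13*(-14) + 126 = -182 + 126 = -56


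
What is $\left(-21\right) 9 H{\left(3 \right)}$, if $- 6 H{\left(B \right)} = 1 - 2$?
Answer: $- \frac{63}{2} \approx -31.5$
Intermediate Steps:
$H{\left(B \right)} = \frac{1}{6}$ ($H{\left(B \right)} = - \frac{1 - 2}{6} = \left(- \frac{1}{6}\right) \left(-1\right) = \frac{1}{6}$)
$\left(-21\right) 9 H{\left(3 \right)} = \left(-21\right) 9 \cdot \frac{1}{6} = \left(-189\right) \frac{1}{6} = - \frac{63}{2}$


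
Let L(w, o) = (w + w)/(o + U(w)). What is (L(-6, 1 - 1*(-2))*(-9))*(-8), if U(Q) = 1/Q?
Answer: -5184/17 ≈ -304.94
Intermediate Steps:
U(Q) = 1/Q
L(w, o) = 2*w/(o + 1/w) (L(w, o) = (w + w)/(o + 1/w) = (2*w)/(o + 1/w) = 2*w/(o + 1/w))
(L(-6, 1 - 1*(-2))*(-9))*(-8) = ((2*(-6)²/(1 + (1 - 1*(-2))*(-6)))*(-9))*(-8) = ((2*36/(1 + (1 + 2)*(-6)))*(-9))*(-8) = ((2*36/(1 + 3*(-6)))*(-9))*(-8) = ((2*36/(1 - 18))*(-9))*(-8) = ((2*36/(-17))*(-9))*(-8) = ((2*36*(-1/17))*(-9))*(-8) = -72/17*(-9)*(-8) = (648/17)*(-8) = -5184/17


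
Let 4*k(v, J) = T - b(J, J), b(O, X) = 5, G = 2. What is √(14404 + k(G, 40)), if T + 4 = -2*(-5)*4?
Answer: √57647/2 ≈ 120.05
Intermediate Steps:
T = 36 (T = -4 - 2*(-5)*4 = -4 + 10*4 = -4 + 40 = 36)
k(v, J) = 31/4 (k(v, J) = (36 - 1*5)/4 = (36 - 5)/4 = (¼)*31 = 31/4)
√(14404 + k(G, 40)) = √(14404 + 31/4) = √(57647/4) = √57647/2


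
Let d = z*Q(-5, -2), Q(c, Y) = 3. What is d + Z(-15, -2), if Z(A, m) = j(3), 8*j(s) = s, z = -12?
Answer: -285/8 ≈ -35.625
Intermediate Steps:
j(s) = s/8
Z(A, m) = 3/8 (Z(A, m) = (1/8)*3 = 3/8)
d = -36 (d = -12*3 = -36)
d + Z(-15, -2) = -36 + 3/8 = -285/8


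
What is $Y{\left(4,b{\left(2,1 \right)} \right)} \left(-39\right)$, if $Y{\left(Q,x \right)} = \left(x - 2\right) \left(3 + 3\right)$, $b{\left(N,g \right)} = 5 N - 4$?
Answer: $-936$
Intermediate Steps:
$b{\left(N,g \right)} = -4 + 5 N$
$Y{\left(Q,x \right)} = -12 + 6 x$ ($Y{\left(Q,x \right)} = \left(-2 + x\right) 6 = -12 + 6 x$)
$Y{\left(4,b{\left(2,1 \right)} \right)} \left(-39\right) = \left(-12 + 6 \left(-4 + 5 \cdot 2\right)\right) \left(-39\right) = \left(-12 + 6 \left(-4 + 10\right)\right) \left(-39\right) = \left(-12 + 6 \cdot 6\right) \left(-39\right) = \left(-12 + 36\right) \left(-39\right) = 24 \left(-39\right) = -936$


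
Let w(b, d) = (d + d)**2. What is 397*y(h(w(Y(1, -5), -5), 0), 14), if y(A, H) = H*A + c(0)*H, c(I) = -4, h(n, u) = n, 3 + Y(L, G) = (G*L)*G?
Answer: 533568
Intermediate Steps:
Y(L, G) = -3 + L*G**2 (Y(L, G) = -3 + (G*L)*G = -3 + L*G**2)
w(b, d) = 4*d**2 (w(b, d) = (2*d)**2 = 4*d**2)
y(A, H) = -4*H + A*H (y(A, H) = H*A - 4*H = A*H - 4*H = -4*H + A*H)
397*y(h(w(Y(1, -5), -5), 0), 14) = 397*(14*(-4 + 4*(-5)**2)) = 397*(14*(-4 + 4*25)) = 397*(14*(-4 + 100)) = 397*(14*96) = 397*1344 = 533568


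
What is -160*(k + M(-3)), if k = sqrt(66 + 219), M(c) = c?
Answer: 480 - 160*sqrt(285) ≈ -2221.1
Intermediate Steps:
k = sqrt(285) ≈ 16.882
-160*(k + M(-3)) = -160*(sqrt(285) - 3) = -160*(-3 + sqrt(285)) = 480 - 160*sqrt(285)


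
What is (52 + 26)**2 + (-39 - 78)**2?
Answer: 19773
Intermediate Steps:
(52 + 26)**2 + (-39 - 78)**2 = 78**2 + (-117)**2 = 6084 + 13689 = 19773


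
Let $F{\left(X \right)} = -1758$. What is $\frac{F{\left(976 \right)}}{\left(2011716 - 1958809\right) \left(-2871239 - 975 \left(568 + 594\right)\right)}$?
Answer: $\frac{1758}{211849627423} \approx 8.2983 \cdot 10^{-9}$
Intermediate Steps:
$\frac{F{\left(976 \right)}}{\left(2011716 - 1958809\right) \left(-2871239 - 975 \left(568 + 594\right)\right)} = - \frac{1758}{\left(2011716 - 1958809\right) \left(-2871239 - 975 \left(568 + 594\right)\right)} = - \frac{1758}{52907 \left(-2871239 - 1132950\right)} = - \frac{1758}{52907 \left(-4004189\right)} = - \frac{1758}{-211849627423} = \left(-1758\right) \left(- \frac{1}{211849627423}\right) = \frac{1758}{211849627423}$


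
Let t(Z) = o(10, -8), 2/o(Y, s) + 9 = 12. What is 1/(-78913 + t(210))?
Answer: -3/236737 ≈ -1.2672e-5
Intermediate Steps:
o(Y, s) = 2/3 (o(Y, s) = 2/(-9 + 12) = 2/3)
t(Z) = 2/3
1/(-78913 + t(210)) = 1/(-78913 + 2/3) = 1/(-236737/3) = -3/236737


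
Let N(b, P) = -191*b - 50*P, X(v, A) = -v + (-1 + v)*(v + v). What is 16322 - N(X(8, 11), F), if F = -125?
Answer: 29936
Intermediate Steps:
X(v, A) = -v + 2*v*(-1 + v) (X(v, A) = -v + (-1 + v)*(2*v) = -v + 2*v*(-1 + v))
16322 - N(X(8, 11), F) = 16322 - (-1528*(-3 + 2*8) - 50*(-125)) = 16322 - (-1528*(-3 + 16) + 6250) = 16322 - (-1528*13 + 6250) = 16322 - (-191*104 + 6250) = 16322 - (-19864 + 6250) = 16322 - 1*(-13614) = 16322 + 13614 = 29936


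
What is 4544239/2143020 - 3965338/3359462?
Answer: 3384199799329/3599697127620 ≈ 0.94014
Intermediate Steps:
4544239/2143020 - 3965338/3359462 = 4544239*(1/2143020) - 3965338*1/3359462 = 4544239/2143020 - 1982669/1679731 = 3384199799329/3599697127620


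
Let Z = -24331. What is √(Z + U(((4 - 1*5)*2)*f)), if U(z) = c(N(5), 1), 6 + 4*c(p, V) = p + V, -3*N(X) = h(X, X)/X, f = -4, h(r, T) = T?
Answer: I*√218991/3 ≈ 155.99*I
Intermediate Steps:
N(X) = -⅓ (N(X) = -X/(3*X) = -⅓*1 = -⅓)
c(p, V) = -3/2 + V/4 + p/4 (c(p, V) = -3/2 + (p + V)/4 = -3/2 + (V + p)/4 = -3/2 + (V/4 + p/4) = -3/2 + V/4 + p/4)
U(z) = -4/3 (U(z) = -3/2 + (¼)*1 + (¼)*(-⅓) = -3/2 + ¼ - 1/12 = -4/3)
√(Z + U(((4 - 1*5)*2)*f)) = √(-24331 - 4/3) = √(-72997/3) = I*√218991/3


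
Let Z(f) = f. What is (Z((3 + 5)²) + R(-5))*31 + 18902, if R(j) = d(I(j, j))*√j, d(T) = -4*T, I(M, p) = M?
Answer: 20886 + 620*I*√5 ≈ 20886.0 + 1386.4*I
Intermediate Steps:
R(j) = -4*j^(3/2) (R(j) = (-4*j)*√j = -4*j^(3/2))
(Z((3 + 5)²) + R(-5))*31 + 18902 = ((3 + 5)² - (-20)*I*√5)*31 + 18902 = (8² - (-20)*I*√5)*31 + 18902 = (64 + 20*I*√5)*31 + 18902 = (1984 + 620*I*√5) + 18902 = 20886 + 620*I*√5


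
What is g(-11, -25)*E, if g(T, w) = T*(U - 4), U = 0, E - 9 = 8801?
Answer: 387640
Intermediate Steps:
E = 8810 (E = 9 + 8801 = 8810)
g(T, w) = -4*T (g(T, w) = T*(0 - 4) = T*(-4) = -4*T)
g(-11, -25)*E = -4*(-11)*8810 = 44*8810 = 387640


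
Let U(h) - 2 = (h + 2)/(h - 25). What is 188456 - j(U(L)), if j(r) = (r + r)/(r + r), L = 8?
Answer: 188455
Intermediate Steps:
U(h) = 2 + (2 + h)/(-25 + h) (U(h) = 2 + (h + 2)/(h - 25) = 2 + (2 + h)/(-25 + h))
j(r) = 1 (j(r) = (2*r)/((2*r)) = (2*r)*(1/(2*r)) = 1)
188456 - j(U(L)) = 188456 - 1*1 = 188456 - 1 = 188455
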